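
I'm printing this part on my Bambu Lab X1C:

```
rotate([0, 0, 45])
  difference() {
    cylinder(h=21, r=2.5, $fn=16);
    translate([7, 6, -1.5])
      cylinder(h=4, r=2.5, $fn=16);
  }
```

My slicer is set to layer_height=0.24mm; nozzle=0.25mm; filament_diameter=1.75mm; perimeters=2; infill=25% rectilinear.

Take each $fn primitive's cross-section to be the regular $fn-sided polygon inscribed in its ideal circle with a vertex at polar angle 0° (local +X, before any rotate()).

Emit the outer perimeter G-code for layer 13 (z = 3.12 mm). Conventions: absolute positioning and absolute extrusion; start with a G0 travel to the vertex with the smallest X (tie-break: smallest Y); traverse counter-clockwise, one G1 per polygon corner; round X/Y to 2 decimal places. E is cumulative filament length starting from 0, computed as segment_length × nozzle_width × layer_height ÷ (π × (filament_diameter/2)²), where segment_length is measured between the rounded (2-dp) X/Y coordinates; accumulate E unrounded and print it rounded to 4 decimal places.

At z = 3.12 mm: the r=2.5 cylinder gives a regular 16-gon of circumradius 2.5 (constant along its height); the cylinder at (7, 6) is not intersected at this z (z outside [-1.5, 2.5]); Taking the first minus the rest: none of the subtracted shapes is present at this height, so the r=2.5 cylinder is unchanged — 1 connected region; (rotated 45° about Z; rotation is an isometry so areas/perimeters/island counts are preserved). The outline is a single polygon with 16 vertices. Extrusion per mm of travel: 0.25 × 0.24 / (π × 0.875²) = 0.024945. Accumulating E over each segment gives final E = 0.3896.

G0 X-2.50 Y0.00 Z3.12
G1 X-2.31 Y-0.96 E0.0244
G1 X-1.77 Y-1.77 E0.0487
G1 X-0.96 Y-2.31 E0.0730
G1 X0.00 Y-2.50 E0.0974
G1 X0.96 Y-2.31 E0.1218
G1 X1.77 Y-1.77 E0.1461
G1 X2.31 Y-0.96 E0.1704
G1 X2.50 Y0.00 E0.1948
G1 X2.31 Y0.96 E0.2192
G1 X1.77 Y1.77 E0.2435
G1 X0.96 Y2.31 E0.2678
G1 X0.00 Y2.50 E0.2922
G1 X-0.96 Y2.31 E0.3166
G1 X-1.77 Y1.77 E0.3409
G1 X-2.31 Y0.96 E0.3652
G1 X-2.50 Y0.00 E0.3896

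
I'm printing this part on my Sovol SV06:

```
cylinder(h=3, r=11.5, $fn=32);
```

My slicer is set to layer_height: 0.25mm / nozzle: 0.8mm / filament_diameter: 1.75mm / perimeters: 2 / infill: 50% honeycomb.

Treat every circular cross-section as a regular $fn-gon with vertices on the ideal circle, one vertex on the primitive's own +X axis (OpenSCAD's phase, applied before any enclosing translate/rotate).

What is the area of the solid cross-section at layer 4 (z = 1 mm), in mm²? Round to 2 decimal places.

At z = 1 mm: the r=11.5 cylinder gives a regular 32-gon of circumradius 11.5 (constant along its height) (area = (32/2)·11.500²·sin(360°/32) = 412.81 mm²). Overall, the cross-section is a single solid region. Net area = 412.81 mm².

412.81 mm²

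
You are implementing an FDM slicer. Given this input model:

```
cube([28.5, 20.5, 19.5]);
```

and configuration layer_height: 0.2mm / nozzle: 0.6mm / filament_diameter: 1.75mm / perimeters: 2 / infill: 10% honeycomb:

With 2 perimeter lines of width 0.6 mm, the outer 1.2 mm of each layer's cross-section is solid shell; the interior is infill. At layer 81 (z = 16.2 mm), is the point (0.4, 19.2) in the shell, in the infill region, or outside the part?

shell

At z = 16.2 mm: the 28.5×20.5 cube contributes its full rectangle. Overall, the cross-section is a single solid region. The nearest boundary edge runs (0.00, 20.50)→(0.00, 0.00); distance from the point to it = 0.40 mm. The point is inside the cross-section, 0.40 mm from the nearest boundary — within the 1.2 mm shell band (2 × 0.6).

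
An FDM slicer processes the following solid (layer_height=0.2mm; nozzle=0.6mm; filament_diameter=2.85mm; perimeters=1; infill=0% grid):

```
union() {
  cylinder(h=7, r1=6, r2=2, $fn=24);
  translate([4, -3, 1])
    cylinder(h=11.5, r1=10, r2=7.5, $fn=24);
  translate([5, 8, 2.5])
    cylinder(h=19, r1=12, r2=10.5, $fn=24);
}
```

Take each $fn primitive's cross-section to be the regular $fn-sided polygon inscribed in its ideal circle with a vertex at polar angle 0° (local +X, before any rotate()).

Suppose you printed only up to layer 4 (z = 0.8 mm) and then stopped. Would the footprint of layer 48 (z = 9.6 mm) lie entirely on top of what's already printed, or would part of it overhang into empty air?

Compare the two slices. At z = 0.8: the cone (r1=6→r2=2) has section circumradius 5.543 here — a regular 24-gon (area = (24/2)·5.543²·sin(360°/24) = 95.42 mm²); the cone at (4, -3) is not intersected at this z (z outside [1, 12.5]); the cone at (5, 8) is absent (z outside [2.5, 21.5]); Taking the union: only the cone is present, so the union is just that shape — area = 95.42 mm². At z = 9.6: the cone is absent (z outside [0, 7]); the cone at (4, -3): at t=0.748 of its height the radius interpolates to r₁+(r₂−r₁)t = 8.130, giving a regular 24-gon of that circumradius (area = (24/2)·8.130²·sin(360°/24) = 205.31 mm²); the cone at (5, 8) (r1=12→r2=10.5) has section circumradius 11.439 here — a regular 24-gon (area = (24/2)·11.439²·sin(360°/24) = 406.43 mm²); Taking the union: the regions partially overlap — summed areas 611.74 mm² minus the doubly-counted overlap 92.00 mm² gives 519.74 mm² — area = 519.74 mm². Checking containment: at z = 9.6 the cross-section extends beyond the z = 0.8 cross-section by about 431.47 mm².

part overhangs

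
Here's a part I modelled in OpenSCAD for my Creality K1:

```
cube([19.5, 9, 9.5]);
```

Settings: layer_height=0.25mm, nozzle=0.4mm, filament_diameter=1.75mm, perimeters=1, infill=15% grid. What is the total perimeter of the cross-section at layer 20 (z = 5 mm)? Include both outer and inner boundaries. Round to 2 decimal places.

57.00 mm

At z = 5 mm: the 19.5×9 cube contributes its full rectangle (perimeter 57.00 mm). Overall, the cross-section is a single solid region. Total boundary length (outer) = 57.00 mm.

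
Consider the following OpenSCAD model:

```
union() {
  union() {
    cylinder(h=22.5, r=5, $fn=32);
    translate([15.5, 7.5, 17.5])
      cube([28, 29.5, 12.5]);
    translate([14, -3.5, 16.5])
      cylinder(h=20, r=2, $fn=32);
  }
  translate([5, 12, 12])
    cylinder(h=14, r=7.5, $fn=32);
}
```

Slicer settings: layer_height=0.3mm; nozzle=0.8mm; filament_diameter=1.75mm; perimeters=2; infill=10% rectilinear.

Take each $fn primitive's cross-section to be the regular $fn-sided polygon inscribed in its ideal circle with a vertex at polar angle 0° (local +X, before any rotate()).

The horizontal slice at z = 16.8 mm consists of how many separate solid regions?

3

At z = 16.8 mm: the cylinder: section is a regular 32-gon, circumradius r=5; the cube at (15.5, 7.5) does not reach this height (z outside [17.5, 30]); the r=2 cylinder at (14, -3.5) contributes a regular 32-gon of circumradius 2; Taking the union: the 2 present regions are separate (no shared area or edge), so areas and boundary lengths simply add and each stays a separate island — 2 connected regions; the cylinder at (5, 12): section is a regular 32-gon, circumradius r=7.5; Merging all regions: the 2 present regions are separate (no shared area or edge), so areas and boundary lengths simply add and each stays a separate island — 3 connected regions. The result has 3 disconnected regions.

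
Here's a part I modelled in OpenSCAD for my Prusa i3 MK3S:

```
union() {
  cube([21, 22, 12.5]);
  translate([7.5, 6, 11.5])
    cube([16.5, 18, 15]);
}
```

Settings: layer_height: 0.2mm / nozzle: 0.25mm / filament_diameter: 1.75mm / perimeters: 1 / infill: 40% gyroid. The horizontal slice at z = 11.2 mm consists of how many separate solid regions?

1

At z = 11.2 mm: the cube (footprint 21×22) is included at this height; the cube at (7.5, 6) is absent (z outside [11.5, 26.5]); Taking the union: only the 21×22 cube is present, so the union is just that shape — 1 connected region. The result has 1 disconnected region.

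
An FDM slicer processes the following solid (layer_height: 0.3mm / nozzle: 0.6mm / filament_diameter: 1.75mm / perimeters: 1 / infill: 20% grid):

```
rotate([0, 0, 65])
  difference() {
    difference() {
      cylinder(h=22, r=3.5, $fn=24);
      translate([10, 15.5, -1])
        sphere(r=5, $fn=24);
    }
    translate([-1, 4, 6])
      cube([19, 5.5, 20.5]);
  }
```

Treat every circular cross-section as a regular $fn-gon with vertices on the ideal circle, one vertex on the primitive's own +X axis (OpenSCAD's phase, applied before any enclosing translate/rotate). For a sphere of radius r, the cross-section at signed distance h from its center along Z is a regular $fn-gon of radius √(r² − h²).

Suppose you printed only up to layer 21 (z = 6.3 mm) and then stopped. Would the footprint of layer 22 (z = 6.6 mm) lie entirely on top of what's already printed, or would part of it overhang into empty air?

entirely on top

Compare the two slices. At z = 6.3: the r=3.5 cylinder gives a regular 24-gon of circumradius 3.5 (constant along its height) (area = (24/2)·3.500²·sin(360°/24) = 38.05 mm²); the sphere at (10, 15.5) is not intersected at this z (|z−center|=7.300 > r=5); After the difference (first − rest): none of the subtracted shapes is present at this height, so the r=3.5 cylinder is unchanged — area = 38.05 mm²; the 19×5.5 cube at (-1, 4) contributes its full rectangle (area 104.50 mm²); Subtracting the remaining from the first: starting from the result so far (38.05 mm²), the 19×5.5 cube at (-1, 4) misses the remaining region (no effect) — area = 38.05 mm²; (whole slice rotated 65° about Z — lengths, areas and connectivity unchanged). At z = 6.6: the r=3.5 cylinder gives a regular 24-gon of circumradius 3.5 (constant along its height) (area = (24/2)·3.500²·sin(360°/24) = 38.05 mm²); the sphere at (10, 15.5) is absent (|z−center|=7.600 > r=5); Taking the first minus the rest: none of the subtracted shapes is present at this height, so the r=3.5 cylinder is unchanged — area = 38.05 mm²; the 19×5.5 cube at (-1, 4) contributes its full rectangle (area 104.50 mm²); Taking the first minus the rest: starting from the result so far (38.05 mm²), the 19×5.5 cube at (-1, 4) misses the remaining region (no effect) — area = 38.05 mm²; (whole slice rotated 65° about Z — lengths, areas and connectivity unchanged). Checking containment: the cross-section at z = 6.6 is a subset of the cross-section at z = 6.3.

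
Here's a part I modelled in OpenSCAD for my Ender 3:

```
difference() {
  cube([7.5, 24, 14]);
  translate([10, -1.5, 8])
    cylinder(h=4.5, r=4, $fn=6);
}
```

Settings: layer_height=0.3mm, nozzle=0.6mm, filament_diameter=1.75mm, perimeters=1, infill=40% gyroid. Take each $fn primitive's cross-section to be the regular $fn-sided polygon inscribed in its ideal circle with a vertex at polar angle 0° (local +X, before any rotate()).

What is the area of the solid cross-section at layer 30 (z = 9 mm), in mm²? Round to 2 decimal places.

179.65 mm²

At z = 9 mm: the cube is present — its section is the full 7.5×24 rectangle (area 180.00 mm²); the cylinder at (10, -1.5): section is a regular 6-gon, circumradius r=4 (area = (6/2)·4.000²·sin(360°/6) = 41.57 mm²); After the difference (first − rest): starting from the 7.5×24 cube (180.00 mm²), the r=4 cylinder at (10, -1.5) partially overlaps it — only the 0.35 mm² overlap (of its 41.57 mm²) is removed, clipping the outline — area = 179.65 mm². Overall, the cross-section is a single solid region. Net area = 179.65 mm².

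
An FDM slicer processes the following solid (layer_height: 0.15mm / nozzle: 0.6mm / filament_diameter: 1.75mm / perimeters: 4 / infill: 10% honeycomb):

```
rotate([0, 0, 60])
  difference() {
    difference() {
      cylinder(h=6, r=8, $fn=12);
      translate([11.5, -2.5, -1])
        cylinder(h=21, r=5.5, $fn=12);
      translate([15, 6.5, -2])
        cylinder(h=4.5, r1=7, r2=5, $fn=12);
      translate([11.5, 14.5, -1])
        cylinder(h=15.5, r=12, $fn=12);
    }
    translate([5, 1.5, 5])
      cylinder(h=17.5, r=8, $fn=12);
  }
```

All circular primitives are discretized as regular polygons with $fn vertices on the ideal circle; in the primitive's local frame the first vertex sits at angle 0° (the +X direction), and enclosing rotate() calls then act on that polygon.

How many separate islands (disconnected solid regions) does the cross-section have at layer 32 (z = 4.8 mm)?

1

At z = 4.8 mm: the r=8 cylinder gives a regular 12-gon of circumradius 8 (constant along its height); the r=5.5 cylinder at (11.5, -2.5) contributes a regular 12-gon of circumradius 5.5; the cone at (15, 6.5) is absent (z outside [-2, 2.5]); the cylinder at (11.5, 14.5): section is a regular 12-gon, circumradius r=12; Taking the first minus the rest: starting from the r=8 cylinder, the r=5.5 cylinder at (11.5, -2.5) partially overlaps it — only the 5.71 mm² overlap (of its 90.75 mm²) is removed, clipping the outline; the r=12 cylinder at (11.5, 14.5) partially overlaps it — only the 4.32 mm² overlap (of its 432.00 mm²) is removed, clipping the outline — 1 connected region; the cylinder at (5, 1.5) is absent (z outside [5, 22.5]); Subtracting the remaining from the first: none of the subtracted shapes is present at this height, so the result so far is unchanged — 1 connected region; (rotated 60° about Z; rotation is an isometry so areas/perimeters/island counts are preserved). Overall, the cross-section is a single solid region. Island count = 1.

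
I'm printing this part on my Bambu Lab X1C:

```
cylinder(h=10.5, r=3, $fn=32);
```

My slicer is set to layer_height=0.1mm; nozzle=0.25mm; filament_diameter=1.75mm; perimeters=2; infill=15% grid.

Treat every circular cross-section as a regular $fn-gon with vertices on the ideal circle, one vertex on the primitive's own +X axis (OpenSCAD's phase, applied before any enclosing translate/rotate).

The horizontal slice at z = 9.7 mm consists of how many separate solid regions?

At z = 9.7 mm: the r=3 cylinder gives a regular 32-gon of circumradius 3 (constant along its height). The result has 1 disconnected region.

1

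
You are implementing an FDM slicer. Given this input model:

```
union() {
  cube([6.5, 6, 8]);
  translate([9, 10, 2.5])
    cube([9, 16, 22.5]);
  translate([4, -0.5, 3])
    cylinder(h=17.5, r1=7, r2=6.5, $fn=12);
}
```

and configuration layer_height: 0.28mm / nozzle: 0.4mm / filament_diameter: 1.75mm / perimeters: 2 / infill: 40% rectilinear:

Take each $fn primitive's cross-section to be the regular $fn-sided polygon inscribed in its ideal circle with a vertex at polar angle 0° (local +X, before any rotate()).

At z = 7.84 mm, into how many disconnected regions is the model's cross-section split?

At z = 7.84 mm: the 6.5×6 cube contributes its full rectangle; the cube at (9, 10) is present — its section is the full 9×16 rectangle; the cone at (4, -0.5) (r1=7→r2=6.5) has section circumradius 6.862 here — a regular 12-gon; Merging all regions: the regions partially overlap (shared area 37.76 mm²), so overlapping operands fuse into one piece — 2 connected regions. The result has 2 disconnected regions.

2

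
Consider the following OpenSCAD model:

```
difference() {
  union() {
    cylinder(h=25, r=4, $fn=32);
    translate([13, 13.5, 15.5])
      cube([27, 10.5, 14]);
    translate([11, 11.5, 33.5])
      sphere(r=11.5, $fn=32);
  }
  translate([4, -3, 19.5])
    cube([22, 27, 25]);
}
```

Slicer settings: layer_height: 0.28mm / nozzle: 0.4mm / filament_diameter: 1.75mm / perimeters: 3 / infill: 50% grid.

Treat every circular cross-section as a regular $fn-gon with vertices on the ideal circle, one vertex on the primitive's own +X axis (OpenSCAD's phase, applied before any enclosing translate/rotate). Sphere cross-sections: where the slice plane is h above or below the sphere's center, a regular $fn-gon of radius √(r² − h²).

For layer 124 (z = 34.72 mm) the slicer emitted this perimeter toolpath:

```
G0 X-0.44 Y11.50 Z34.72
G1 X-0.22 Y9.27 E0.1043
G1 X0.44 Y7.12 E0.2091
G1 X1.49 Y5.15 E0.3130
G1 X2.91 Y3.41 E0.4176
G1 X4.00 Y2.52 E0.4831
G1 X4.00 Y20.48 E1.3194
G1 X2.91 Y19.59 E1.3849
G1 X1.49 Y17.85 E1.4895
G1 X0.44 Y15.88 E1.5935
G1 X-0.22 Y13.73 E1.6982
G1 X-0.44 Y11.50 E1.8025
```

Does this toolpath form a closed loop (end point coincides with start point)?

yes

Start point (G0): (-0.44, 11.50). End point (last G1): the path returns to the start — closed.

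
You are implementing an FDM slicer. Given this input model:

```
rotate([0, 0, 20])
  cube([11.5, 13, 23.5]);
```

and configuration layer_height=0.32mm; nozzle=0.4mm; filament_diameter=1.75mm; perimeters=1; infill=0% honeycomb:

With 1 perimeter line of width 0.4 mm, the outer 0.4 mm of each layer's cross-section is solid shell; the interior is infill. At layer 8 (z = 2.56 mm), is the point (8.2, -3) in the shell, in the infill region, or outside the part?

At z = 2.56 mm: the cube (footprint 11.5×13) is included at this height; (rotated 20° about Z; rotation is an isometry so areas/perimeters/island counts are preserved). Overall, the cross-section is a single solid region. Undo the 20° rotation: the query point maps to (6.679, -5.624) in the un-rotated model frame. The nearest boundary edge runs (0.00, 0.00)→(11.50, 0.00); distance from the point to it = 5.62 mm. The point is not inside any of the regions above, so it lies outside the cross-section (5.62 mm from the nearest boundary).

outside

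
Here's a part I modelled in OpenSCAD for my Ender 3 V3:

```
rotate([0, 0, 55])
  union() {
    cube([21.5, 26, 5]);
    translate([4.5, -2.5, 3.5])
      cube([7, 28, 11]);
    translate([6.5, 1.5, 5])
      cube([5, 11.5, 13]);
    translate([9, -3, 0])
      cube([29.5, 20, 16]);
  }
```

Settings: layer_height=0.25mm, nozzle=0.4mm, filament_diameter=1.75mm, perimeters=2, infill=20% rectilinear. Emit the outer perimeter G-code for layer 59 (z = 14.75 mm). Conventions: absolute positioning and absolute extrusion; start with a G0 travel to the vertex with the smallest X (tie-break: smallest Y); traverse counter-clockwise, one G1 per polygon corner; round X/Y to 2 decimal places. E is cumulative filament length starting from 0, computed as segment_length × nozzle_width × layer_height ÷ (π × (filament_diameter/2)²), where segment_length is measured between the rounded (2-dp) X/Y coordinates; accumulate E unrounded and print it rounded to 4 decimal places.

At z = 14.75 mm: the cube is not intersected at this z (z outside [0, 5]); the cube at (4.5, -2.5) is not intersected at this z (z outside [3.5, 14.5]); the cube at (6.5, 1.5) is present — its section is the full 5×11.5 rectangle; the cube at (9, -3) is present — its section is the full 29.5×20 rectangle; Merging all regions: the regions partially overlap (shared area 28.75 mm²), so overlapping operands fuse into one piece — 1 connected region; (rotated 55° about Z; rotation is an isometry so areas/perimeters/island counts are preserved). The outline is a single polygon with 8 vertices. Extrusion per mm of travel: 0.4 × 0.25 / (π × 0.875²) = 0.041575. Accumulating E over each segment gives final E = 4.3238.

G0 X-8.76 Y17.12 Z14.75
G1 X-5.49 Y14.83 E0.1660
G1 X-6.92 Y12.78 E0.2699
G1 X2.50 Y6.18 E0.7481
G1 X3.93 Y8.23 E0.8520
G1 X7.62 Y5.65 E1.0392
G1 X24.54 Y29.82 E2.2658
G1 X8.16 Y41.29 E3.0972
G1 X-8.76 Y17.12 E4.3238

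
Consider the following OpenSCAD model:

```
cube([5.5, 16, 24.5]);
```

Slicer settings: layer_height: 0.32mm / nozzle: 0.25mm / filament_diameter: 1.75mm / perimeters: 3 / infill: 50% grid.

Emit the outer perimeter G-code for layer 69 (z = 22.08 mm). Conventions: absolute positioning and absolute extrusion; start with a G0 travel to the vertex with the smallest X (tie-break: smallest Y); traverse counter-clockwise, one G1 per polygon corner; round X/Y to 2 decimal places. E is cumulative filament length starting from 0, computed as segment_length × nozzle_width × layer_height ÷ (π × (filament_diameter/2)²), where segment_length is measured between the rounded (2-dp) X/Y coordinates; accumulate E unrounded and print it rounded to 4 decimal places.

G0 X0.00 Y0.00 Z22.08
G1 X5.50 Y0.00 E0.1829
G1 X5.50 Y16.00 E0.7151
G1 X0.00 Y16.00 E0.8980
G1 X0.00 Y0.00 E1.4302

At z = 22.08 mm: the cube is present — its section is the full 5.5×16 rectangle. The outline is a single polygon with 4 vertices. Extrusion per mm of travel: 0.25 × 0.32 / (π × 0.875²) = 0.033260. Accumulating E over each segment gives final E = 1.4302.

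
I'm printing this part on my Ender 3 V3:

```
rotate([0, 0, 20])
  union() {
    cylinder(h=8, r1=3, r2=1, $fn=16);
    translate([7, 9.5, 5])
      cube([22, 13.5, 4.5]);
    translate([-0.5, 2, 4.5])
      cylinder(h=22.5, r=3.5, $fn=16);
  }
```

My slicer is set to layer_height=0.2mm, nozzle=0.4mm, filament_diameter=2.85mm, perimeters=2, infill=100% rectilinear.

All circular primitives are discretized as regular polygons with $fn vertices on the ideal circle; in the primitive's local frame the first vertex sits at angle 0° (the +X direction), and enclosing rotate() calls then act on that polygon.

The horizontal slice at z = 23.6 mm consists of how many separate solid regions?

1

At z = 23.6 mm: the cone is not intersected at this z (z outside [0, 8]); the cube at (7, 9.5) is absent (z outside [5, 9.5]); the r=3.5 cylinder at (-0.5, 2) gives a regular 16-gon of circumradius 3.5 (constant along its height); Combining (union): only the r=3.5 cylinder at (-0.5, 2) is present, so the union is just that shape — 1 connected region; (whole slice rotated 20° about Z — lengths, areas and connectivity unchanged). The result has 1 disconnected region.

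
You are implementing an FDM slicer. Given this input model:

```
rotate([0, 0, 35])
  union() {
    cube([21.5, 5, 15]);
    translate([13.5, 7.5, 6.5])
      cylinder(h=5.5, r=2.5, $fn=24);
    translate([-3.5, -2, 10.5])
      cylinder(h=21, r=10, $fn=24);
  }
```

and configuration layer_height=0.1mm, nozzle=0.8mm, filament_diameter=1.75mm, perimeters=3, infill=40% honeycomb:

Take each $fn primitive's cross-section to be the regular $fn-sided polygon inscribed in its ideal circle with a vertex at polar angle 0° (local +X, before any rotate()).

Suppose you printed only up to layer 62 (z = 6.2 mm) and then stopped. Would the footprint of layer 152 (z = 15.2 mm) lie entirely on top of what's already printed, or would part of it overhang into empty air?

Compare the two slices. At z = 6.2: the 21.5×5 cube contributes its full rectangle (area 107.50 mm²); the cylinder at (13.5, 7.5) is absent (z outside [6.5, 12]); the cylinder at (-3.5, -2) is not intersected at this z (z outside [10.5, 31.5]); Taking the union: only the 21.5×5 cube is present, so the union is just that shape — area = 107.50 mm²; (rotated 35° about Z; rotation is an isometry so areas/perimeters/island counts are preserved). At z = 15.2: the cube does not reach this height (z outside [0, 15]); the cylinder at (13.5, 7.5) does not reach this height (z outside [6.5, 12]); the cylinder at (-3.5, -2): section is a regular 24-gon, circumradius r=10 (area = (24/2)·10.000²·sin(360°/24) = 310.58 mm²); Taking the union: only the r=10 cylinder at (-3.5, -2) is present, so the union is just that shape — area = 310.58 mm²; (rotated 35° about Z; rotation is an isometry so areas/perimeters/island counts are preserved). Checking containment: at z = 15.2 the cross-section extends beyond the z = 6.2 cross-section by about 284.50 mm².

part overhangs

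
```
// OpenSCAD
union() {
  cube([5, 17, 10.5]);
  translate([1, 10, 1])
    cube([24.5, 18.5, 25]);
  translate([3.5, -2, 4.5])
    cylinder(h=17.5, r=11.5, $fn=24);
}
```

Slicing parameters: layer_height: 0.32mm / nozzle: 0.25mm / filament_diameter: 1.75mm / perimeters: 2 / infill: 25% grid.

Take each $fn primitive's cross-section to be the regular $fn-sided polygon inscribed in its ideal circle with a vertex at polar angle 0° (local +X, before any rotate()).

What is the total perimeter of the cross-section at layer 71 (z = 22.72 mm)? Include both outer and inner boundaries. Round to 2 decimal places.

At z = 22.72 mm: the cube does not reach this height (z outside [0, 10.5]); the cube at (1, 10) (footprint 24.5×18.5) is included at this height (perimeter 86.00 mm); the cylinder at (3.5, -2) is not intersected at this z (z outside [4.5, 22]); Combining (union): only the 24.5×18.5 cube at (1, 10) is present, so the union is just that shape — boundary = 86.00 mm. Overall, the cross-section is a single solid region. Total boundary length (outer) = 86.00 mm.

86.00 mm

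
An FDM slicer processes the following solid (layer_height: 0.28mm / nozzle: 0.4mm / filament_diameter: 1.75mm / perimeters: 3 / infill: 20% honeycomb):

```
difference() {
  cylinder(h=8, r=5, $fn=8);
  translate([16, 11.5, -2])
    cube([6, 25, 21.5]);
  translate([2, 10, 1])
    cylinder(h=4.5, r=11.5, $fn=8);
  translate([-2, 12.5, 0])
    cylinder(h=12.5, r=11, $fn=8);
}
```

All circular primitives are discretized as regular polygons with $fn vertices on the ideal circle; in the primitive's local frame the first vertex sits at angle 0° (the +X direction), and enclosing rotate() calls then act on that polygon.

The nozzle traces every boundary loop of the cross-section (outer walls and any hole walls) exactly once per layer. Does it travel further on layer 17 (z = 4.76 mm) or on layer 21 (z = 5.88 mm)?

layer 21 (z = 5.88 mm)

Layer 17 (z = 4.76): the r=5 cylinder contributes a regular 8-gon of circumradius 5 (perimeter = 2·8·5.000·sin(180°/8) = 30.61 mm); the cube at (16, 11.5) (footprint 6×25) is included at this height (perimeter 62.00 mm); the r=11.5 cylinder at (2, 10) gives a regular 8-gon of circumradius 11.5 (constant along its height) (perimeter = 2·8·11.500·sin(180°/8) = 70.41 mm); the r=11 cylinder at (-2, 12.5) contributes a regular 8-gon of circumradius 11 (perimeter = 2·8·11.000·sin(180°/8) = 67.35 mm); After the difference (first − rest): starting from the r=5 cylinder, the 6×25 cube at (16, 11.5) misses the remaining region (no effect); the r=11.5 cylinder at (2, 10) partially overlaps it — only the 38.67 mm² overlap (of its 374.06 mm²) is removed, clipping the outline; the r=11 cylinder at (-2, 12.5) misses the remaining region (no effect) — boundary = 26.41 mm. So its perimeter = 26.41 mm. Layer 21 (z = 5.88): the r=5 cylinder gives a regular 8-gon of circumradius 5 (constant along its height) (perimeter = 2·8·5.000·sin(180°/8) = 30.61 mm); the 6×25 cube at (16, 11.5) contributes its full rectangle (perimeter 62.00 mm); the cylinder at (2, 10) is not intersected at this z (z outside [1, 5.5]); the r=11 cylinder at (-2, 12.5) gives a regular 8-gon of circumradius 11 (constant along its height) (perimeter = 2·8·11.000·sin(180°/8) = 67.35 mm); After the difference (first − rest): starting from the r=5 cylinder, the 6×25 cube at (16, 11.5) misses the remaining region (no effect); the r=11 cylinder at (-2, 12.5) partially overlaps it — only the 13.12 mm² overlap (of its 342.24 mm²) is removed, clipping the outline — boundary = 29.86 mm. So its perimeter = 29.86 mm. Layer 21 is larger (29.86 vs 26.41 mm).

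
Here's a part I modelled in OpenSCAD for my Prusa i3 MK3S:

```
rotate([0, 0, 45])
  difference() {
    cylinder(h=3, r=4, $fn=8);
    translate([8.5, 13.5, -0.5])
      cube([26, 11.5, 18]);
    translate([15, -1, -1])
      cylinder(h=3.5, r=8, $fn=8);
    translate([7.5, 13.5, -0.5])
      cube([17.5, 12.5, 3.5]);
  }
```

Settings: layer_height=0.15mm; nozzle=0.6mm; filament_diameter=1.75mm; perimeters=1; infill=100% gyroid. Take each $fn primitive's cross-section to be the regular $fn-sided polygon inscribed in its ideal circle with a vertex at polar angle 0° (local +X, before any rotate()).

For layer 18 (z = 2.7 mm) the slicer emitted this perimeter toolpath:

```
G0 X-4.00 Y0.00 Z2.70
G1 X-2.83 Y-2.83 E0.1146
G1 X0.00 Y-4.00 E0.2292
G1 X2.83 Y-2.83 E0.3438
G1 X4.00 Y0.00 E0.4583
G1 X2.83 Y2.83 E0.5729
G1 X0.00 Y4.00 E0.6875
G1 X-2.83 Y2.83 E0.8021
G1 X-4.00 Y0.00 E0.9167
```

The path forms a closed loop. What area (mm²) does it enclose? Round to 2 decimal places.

45.28 mm²

Apply the shoelace formula to the sequence of (X, Y) vertices; enclosed area = 45.28 mm².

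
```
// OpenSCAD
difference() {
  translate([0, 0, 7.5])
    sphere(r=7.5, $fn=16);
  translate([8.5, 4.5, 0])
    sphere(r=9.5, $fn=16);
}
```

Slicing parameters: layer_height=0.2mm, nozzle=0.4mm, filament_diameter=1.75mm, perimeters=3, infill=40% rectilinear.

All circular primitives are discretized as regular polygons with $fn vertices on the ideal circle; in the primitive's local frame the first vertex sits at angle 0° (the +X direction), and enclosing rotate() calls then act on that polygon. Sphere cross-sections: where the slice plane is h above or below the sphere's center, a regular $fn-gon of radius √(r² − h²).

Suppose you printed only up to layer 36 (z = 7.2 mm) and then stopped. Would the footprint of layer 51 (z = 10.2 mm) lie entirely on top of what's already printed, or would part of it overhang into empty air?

Compare the two slices. At z = 7.2: the r=7.5 sphere contributes a regular 16-gon of circumradius √(7.5²−0.3²) = 7.494 (area = (16/2)·7.494²·sin(360°/16) = 171.93 mm²); the r=9.5 sphere at (8.5, 4.5) slices to a regular 16-gon of circumradius 6.198 (√(r²−h²) with h=7.2 from center) (area = (16/2)·6.198²·sin(360°/16) = 117.59 mm²); Taking the first minus the rest: starting from the r=7.5 sphere (171.93 mm²), the r=9.5 sphere at (8.5, 4.5) partially overlaps it — only the 25.33 mm² overlap (of its 117.59 mm²) is removed, clipping the outline — area = 146.61 mm². At z = 10.2: the sphere: section is a regular 16-gon, circumradius = √(r²−h²) = √(7.5²−2.7²) = 6.997 (area = (16/2)·6.997²·sin(360°/16) = 149.89 mm²); the sphere at (8.5, 4.5) is absent (|z−center|=10.200 > r=9.5); Taking the first minus the rest: none of the subtracted shapes is present at this height, so the r=7.5 sphere is unchanged — area = 149.89 mm². Checking containment: at z = 10.2 the cross-section extends beyond the z = 7.2 cross-section by about 20.49 mm².

part overhangs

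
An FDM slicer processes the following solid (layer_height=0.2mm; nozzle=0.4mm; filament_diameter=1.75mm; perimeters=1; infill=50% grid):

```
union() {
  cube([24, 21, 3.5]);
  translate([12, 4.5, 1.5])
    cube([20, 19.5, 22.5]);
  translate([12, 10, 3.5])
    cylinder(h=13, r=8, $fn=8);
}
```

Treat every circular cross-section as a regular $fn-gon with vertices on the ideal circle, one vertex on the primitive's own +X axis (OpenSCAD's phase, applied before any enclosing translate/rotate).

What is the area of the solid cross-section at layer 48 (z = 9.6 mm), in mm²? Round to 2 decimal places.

At z = 9.6 mm: the cube is not intersected at this z (z outside [0, 3.5]); the 20×19.5 cube at (12, 4.5) contributes its full rectangle (area 390.00 mm²); the r=8 cylinder at (12, 10) gives a regular 8-gon of circumradius 8 (constant along its height) (area = (8/2)·8.000²·sin(360°/8) = 181.02 mm²); Combining (union): the regions partially overlap — summed areas 571.02 mm² minus the doubly-counted overlap 82.99 mm² gives 488.03 mm² — area = 488.03 mm². Overall, the cross-section is a single solid region. Net area = 488.03 mm².

488.03 mm²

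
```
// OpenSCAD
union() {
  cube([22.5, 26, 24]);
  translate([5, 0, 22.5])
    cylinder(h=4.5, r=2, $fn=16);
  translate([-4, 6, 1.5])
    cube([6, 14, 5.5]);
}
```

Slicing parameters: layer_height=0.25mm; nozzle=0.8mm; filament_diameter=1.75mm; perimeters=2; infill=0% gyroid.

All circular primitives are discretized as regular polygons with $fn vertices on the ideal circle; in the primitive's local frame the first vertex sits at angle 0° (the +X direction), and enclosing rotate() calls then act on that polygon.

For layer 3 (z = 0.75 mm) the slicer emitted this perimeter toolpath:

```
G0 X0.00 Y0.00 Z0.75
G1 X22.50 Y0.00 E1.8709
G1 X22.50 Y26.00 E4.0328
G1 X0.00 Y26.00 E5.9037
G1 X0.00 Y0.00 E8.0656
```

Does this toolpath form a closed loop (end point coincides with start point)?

yes

Start point (G0): (0.00, 0.00). End point (last G1): the path returns to the start — closed.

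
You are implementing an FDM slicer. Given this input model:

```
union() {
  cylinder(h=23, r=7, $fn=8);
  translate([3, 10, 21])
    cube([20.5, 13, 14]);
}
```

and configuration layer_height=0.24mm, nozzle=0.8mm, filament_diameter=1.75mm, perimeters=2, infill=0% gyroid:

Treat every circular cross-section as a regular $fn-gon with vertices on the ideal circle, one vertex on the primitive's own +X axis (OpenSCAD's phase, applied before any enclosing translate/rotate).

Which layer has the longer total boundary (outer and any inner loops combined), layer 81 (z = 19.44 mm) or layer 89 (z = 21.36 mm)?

layer 89 (z = 21.36 mm)

Layer 81 (z = 19.44): the r=7 cylinder contributes a regular 8-gon of circumradius 7 (perimeter = 2·8·7.000·sin(180°/8) = 42.86 mm); the cube at (3, 10) is not intersected at this z (z outside [21, 35]); Combining (union): only the r=7 cylinder is present, so the union is just that shape — boundary = 42.86 mm. So its perimeter = 42.86 mm. Layer 89 (z = 21.36): the cylinder: section is a regular 8-gon, circumradius r=7 (perimeter = 2·8·7.000·sin(180°/8) = 42.86 mm); the 20.5×13 cube at (3, 10) contributes its full rectangle (perimeter 67.00 mm); Taking the union: the 2 present regions are separate (no shared area or edge), so areas and boundary lengths simply add and each stays a separate island — boundary = 109.86 mm. So its perimeter = 109.86 mm. Layer 89 is larger (109.86 vs 42.86 mm).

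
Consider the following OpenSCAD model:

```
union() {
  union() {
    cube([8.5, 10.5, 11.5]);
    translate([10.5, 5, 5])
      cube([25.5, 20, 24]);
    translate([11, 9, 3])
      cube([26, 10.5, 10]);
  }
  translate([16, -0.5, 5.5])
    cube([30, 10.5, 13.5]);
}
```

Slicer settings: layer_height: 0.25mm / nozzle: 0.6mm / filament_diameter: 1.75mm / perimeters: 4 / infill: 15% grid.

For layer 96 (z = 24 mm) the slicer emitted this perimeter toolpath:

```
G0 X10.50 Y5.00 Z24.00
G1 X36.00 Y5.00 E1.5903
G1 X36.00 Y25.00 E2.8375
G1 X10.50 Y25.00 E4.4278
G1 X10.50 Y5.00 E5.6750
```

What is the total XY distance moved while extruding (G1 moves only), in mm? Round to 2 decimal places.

91.00 mm

Sum the Euclidean lengths of each G1 segment: total = 91.00 mm.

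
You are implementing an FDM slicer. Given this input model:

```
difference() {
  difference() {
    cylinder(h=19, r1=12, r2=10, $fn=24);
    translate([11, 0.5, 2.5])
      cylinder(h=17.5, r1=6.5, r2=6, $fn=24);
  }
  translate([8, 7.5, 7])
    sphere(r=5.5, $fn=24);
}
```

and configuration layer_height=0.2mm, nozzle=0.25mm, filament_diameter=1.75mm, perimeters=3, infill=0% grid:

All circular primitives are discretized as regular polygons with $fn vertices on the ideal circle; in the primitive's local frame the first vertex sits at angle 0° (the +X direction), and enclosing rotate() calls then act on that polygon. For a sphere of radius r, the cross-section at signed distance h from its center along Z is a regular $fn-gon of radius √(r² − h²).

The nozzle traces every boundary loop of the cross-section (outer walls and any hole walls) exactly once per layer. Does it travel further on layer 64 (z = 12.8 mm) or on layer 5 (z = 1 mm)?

layer 5 (z = 1 mm)

Layer 64 (z = 12.8): the cone: at t=0.674 of its height the radius interpolates to r₁+(r₂−r₁)t = 10.653, giving a regular 24-gon of that circumradius (perimeter = 2·24·10.653·sin(180°/24) = 66.74 mm); the cone at (11, 0.5) contributes a regular 24-gon of circumradius 6.206 (interpolated between r1=6.5 and r2=6 at t=0.589) (perimeter = 2·24·6.206·sin(180°/24) = 38.88 mm); After the difference (first − rest): starting from the cone, the cone at (11, 0.5) partially overlaps it — only the 47.45 mm² overlap (of its 119.61 mm²) is removed, clipping the outline — boundary = 69.56 mm; the sphere at (8, 7.5) is absent (|z−center|=5.800 > r=5.5); Taking the first minus the rest: none of the subtracted shapes is present at this height, so the result so far is unchanged — boundary = 69.56 mm. So its perimeter = 69.56 mm. Layer 5 (z = 1): the cone: at t=0.053 of its height the radius interpolates to r₁+(r₂−r₁)t = 11.895, giving a regular 24-gon of that circumradius (perimeter = 2·24·11.895·sin(180°/24) = 74.52 mm); the cone at (11, 0.5) does not reach this height (z outside [2.5, 20]); Taking the first minus the rest: none of the subtracted shapes is present at this height, so the cone is unchanged — boundary = 74.52 mm; the sphere at (8, 7.5) is absent (|z−center|=6.000 > r=5.5); Taking the first minus the rest: none of the subtracted shapes is present at this height, so the result so far is unchanged — boundary = 74.52 mm. So its perimeter = 74.52 mm. Layer 5 is larger (74.52 vs 69.56 mm).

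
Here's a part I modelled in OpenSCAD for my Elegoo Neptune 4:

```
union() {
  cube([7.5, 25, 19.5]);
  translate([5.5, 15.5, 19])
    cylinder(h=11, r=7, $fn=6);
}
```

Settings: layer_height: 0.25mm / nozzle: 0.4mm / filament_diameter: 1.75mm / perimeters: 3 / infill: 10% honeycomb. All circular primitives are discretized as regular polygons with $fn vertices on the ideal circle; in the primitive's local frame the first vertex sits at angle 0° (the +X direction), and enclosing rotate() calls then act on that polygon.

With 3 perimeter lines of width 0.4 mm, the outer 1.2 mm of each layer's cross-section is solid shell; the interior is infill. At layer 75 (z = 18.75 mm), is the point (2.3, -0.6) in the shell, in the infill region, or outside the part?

outside

At z = 18.75 mm: the cube is present — its section is the full 7.5×25 rectangle; the cylinder at (5.5, 15.5) does not reach this height (z outside [19, 30]); Merging all regions: only the 7.5×25 cube is present, so the union is just that shape — 1 connected region. Overall, the cross-section is a single solid region. The nearest boundary edge runs (0.00, 0.00)→(7.50, 0.00); distance from the point to it = 0.60 mm. The point is not inside any of the regions above, so it lies outside the cross-section (0.60 mm from the nearest boundary).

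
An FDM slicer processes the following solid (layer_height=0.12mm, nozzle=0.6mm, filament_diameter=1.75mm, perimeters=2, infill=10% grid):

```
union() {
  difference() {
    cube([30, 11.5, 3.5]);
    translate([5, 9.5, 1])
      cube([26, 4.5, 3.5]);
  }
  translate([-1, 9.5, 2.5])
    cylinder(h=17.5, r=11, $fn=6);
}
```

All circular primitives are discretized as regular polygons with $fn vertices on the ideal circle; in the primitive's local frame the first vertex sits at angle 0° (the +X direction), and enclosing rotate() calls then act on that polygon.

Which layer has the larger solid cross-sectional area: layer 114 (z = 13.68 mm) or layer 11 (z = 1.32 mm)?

layer 114 (z = 13.68 mm)

Layer 114 (z = 13.68): the cube is absent (z outside [0, 3.5]); the cube at (5, 9.5) does not reach this height (z outside [1, 4.5]); Taking the first minus the rest: the first operand is absent here, so nothing remains; the cylinder at (-1, 9.5): section is a regular 6-gon, circumradius r=11 (area = (6/2)·11.000²·sin(360°/6) = 314.37 mm²); Merging all regions: only the r=11 cylinder at (-1, 9.5) is present, so the union is just that shape — area = 314.37 mm². So its area = 314.37 mm². Layer 11 (z = 1.32): the 30×11.5 cube contributes its full rectangle (area 345.00 mm²); the 26×4.5 cube at (5, 9.5) contributes its full rectangle (area 117.00 mm²); Taking the first minus the rest: starting from the 30×11.5 cube (345.00 mm²), the 26×4.5 cube at (5, 9.5) partially overlaps it — only the 50.00 mm² overlap (of its 117.00 mm²) is removed, clipping the outline — area = 295.00 mm²; the cylinder at (-1, 9.5) does not reach this height (z outside [2.5, 20]); Merging all regions: only the result so far is present, so the union is just that shape — area = 295.00 mm². So its area = 295.00 mm². Layer 114 is larger (314.37 vs 295.00 mm²).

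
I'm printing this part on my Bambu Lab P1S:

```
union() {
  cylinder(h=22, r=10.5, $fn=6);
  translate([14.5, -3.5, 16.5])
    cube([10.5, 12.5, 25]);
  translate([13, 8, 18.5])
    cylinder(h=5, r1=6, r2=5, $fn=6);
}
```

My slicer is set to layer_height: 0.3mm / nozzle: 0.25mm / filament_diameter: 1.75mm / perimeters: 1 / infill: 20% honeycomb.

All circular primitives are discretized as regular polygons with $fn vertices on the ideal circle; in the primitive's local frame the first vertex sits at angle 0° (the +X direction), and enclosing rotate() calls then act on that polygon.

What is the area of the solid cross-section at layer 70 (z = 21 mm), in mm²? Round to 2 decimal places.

480.07 mm²

At z = 21 mm: the r=10.5 cylinder contributes a regular 6-gon of circumradius 10.5 (area = (6/2)·10.500²·sin(360°/6) = 286.44 mm²); the cube at (14.5, -3.5) (footprint 10.5×12.5) is included at this height (area 131.25 mm²); the cone at (13, 8) contributes a regular 6-gon of circumradius 5.500 (interpolated between r1=6 and r2=5 at t=0.500) (area = (6/2)·5.500²·sin(360°/6) = 78.59 mm²); Merging all regions: the regions partially overlap — summed areas 496.28 mm² minus the doubly-counted overlap 16.21 mm² gives 480.07 mm² — area = 480.07 mm². Overall, the cross-section has 2 separate islands. Net area = 480.07 mm².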